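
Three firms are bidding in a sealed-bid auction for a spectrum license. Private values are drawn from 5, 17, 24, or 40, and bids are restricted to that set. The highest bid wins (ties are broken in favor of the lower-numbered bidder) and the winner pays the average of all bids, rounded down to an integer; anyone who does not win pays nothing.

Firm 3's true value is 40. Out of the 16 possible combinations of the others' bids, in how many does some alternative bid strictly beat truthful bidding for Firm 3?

4

Others bid (5, 5): truth gives 24; bid 17 gives 31 > 24. Violating.
Others bid (5, 17): truth gives 20; bid 24 gives 25 > 20. Violating.
Others bid (17, 5): truth gives 20; bid 24 gives 25 > 20. Violating.
Others bid (17, 17): truth gives 16; bid 24 gives 21 > 16. Violating.
Others bid (5, 24): truth gives 17; no alternative beats it.
Others bid (5, 40): truth gives 0; no alternative beats it.
(Checking all 16 profiles: 4 have a profitable deviation, 12 do not.)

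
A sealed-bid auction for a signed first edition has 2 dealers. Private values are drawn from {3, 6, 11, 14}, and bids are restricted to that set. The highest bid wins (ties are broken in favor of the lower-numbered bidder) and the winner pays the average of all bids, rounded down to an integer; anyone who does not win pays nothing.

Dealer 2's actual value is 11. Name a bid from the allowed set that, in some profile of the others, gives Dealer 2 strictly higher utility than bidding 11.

6

Suppose Dealer 1 bids 3.
Bid 11: wins, pays 7, utility 11 - 7 = 4.
Bid 6: wins, pays 4, utility 11 - 4 = 7.
So bidding 6 beats truth here (7 > 4).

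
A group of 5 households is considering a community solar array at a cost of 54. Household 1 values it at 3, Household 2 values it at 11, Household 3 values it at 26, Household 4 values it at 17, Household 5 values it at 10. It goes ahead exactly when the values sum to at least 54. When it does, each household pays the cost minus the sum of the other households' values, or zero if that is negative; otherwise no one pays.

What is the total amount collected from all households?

17

Total value 67 ≥ cost 54, so it is built.
Household 1: others sum to 64; max(0, 54 - 64) = 0.
Household 2: others sum to 56; max(0, 54 - 56) = 0.
Household 3: others sum to 41; max(0, 54 - 41) = 13.
Household 4: others sum to 50; max(0, 54 - 50) = 4.
Household 5: others sum to 57; max(0, 54 - 57) = 0.
Total collected = 0 + 0 + 13 + 4 + 0 = 17.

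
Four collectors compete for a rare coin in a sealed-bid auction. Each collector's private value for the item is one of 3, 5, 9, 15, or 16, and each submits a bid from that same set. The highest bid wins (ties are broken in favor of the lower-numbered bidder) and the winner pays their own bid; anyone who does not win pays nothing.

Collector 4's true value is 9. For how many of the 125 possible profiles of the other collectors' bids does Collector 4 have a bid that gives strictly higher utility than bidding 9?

1

Others bid (3, 3, 3): truth gives 0; bid 5 gives 4 > 0. Violating.
Others bid (3, 3, 5): truth gives 0; no alternative beats it.
Others bid (3, 3, 9): truth gives 0; no alternative beats it.
(Checking all 125 profiles: 1 has a profitable deviation, 124 do not.)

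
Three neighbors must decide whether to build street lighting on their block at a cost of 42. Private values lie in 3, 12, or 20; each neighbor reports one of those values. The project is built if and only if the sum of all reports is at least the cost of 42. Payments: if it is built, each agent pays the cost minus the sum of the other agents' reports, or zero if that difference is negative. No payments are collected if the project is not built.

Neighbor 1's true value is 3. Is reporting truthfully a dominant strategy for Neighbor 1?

Yes

Check each profile of the others' reports and compare truth against every alternative report.
Others report (12, 20): truth gives 0, best alternative gives -7.
Others report (20, 12): truth gives 0, best alternative gives -7.
Others report (20, 20): truth gives 1, best alternative gives 1.
Others report (3, 3): truth gives 0, best alternative gives 0.
Others report (3, 12): truth gives 0, best alternative gives 0.
Others report (3, 20): truth gives 0, best alternative gives 0.
(Remaining 3 profiles checked similarly; truth is weakly best in each.)
In every case the truthful report is at least as good as any alternative, so it is a dominant strategy.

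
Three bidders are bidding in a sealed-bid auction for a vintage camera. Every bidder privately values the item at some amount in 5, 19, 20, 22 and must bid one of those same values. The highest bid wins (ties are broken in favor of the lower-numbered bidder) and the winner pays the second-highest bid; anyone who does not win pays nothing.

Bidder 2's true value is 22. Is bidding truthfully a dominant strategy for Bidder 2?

Check each profile of the others' bids and compare truth against every alternative bid.
Others bid (20, 5): truth gives 2, best alternative gives 0.
Others bid (20, 19): truth gives 2, best alternative gives 0.
Others bid (20, 20): truth gives 2, best alternative gives 0.
Others bid (5, 5): truth gives 17, best alternative gives 17.
Others bid (5, 19): truth gives 3, best alternative gives 3.
Others bid (19, 5): truth gives 3, best alternative gives 3.
(Remaining 10 profiles checked similarly; truth is weakly best in each.)
In every case the truthful bid is at least as good as any alternative, so it is a dominant strategy.

Yes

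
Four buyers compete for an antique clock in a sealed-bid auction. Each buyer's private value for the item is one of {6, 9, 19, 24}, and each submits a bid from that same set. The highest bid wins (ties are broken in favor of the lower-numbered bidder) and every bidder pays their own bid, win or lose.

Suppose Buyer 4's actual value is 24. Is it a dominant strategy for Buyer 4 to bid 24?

Consider the case where Buyer 1 bids 6, Buyer 2 bids 6 and Buyer 3 bids 6.
Truthful bid 24: wins, pays 24, utility 24 - 24 = 0.
Bid 9 instead: wins, pays 9, utility 24 - 9 = 15.
Since 15 > 0, bidding 9 is strictly better here, so truthful bidding is not dominant.

No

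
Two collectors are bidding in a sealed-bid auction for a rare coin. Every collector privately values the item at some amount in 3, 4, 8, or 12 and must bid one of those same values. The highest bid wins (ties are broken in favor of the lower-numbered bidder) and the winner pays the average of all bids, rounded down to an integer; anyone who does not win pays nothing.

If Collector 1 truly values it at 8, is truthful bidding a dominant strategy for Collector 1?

No

Consider the case where Collector 2 bids 3.
Truthful bid 8: wins, pays 5, utility 8 - 5 = 3.
Bid 3 instead: wins, pays 3, utility 8 - 3 = 5.
Since 5 > 3, bidding 3 is strictly better here, so truthful bidding is not dominant.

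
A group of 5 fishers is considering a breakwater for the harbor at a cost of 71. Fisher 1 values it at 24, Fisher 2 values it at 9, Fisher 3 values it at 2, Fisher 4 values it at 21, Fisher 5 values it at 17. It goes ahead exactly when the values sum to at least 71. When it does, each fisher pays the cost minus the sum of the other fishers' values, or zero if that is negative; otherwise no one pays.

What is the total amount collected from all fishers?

63

Total value 73 ≥ cost 71, so it is built.
Fisher 1: others sum to 49; max(0, 71 - 49) = 22.
Fisher 2: others sum to 64; max(0, 71 - 64) = 7.
Fisher 3: others sum to 71; max(0, 71 - 71) = 0.
Fisher 4: others sum to 52; max(0, 71 - 52) = 19.
Fisher 5: others sum to 56; max(0, 71 - 56) = 15.
Total collected = 22 + 7 + 0 + 19 + 15 = 63.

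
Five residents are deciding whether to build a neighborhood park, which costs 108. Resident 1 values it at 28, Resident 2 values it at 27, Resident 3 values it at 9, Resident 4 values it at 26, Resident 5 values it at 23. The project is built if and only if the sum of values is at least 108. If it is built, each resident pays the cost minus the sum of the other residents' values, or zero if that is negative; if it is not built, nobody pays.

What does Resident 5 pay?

18

Total value 113 ≥ cost 108, so the project is built.
The other residents' values sum to 90.
Cost minus that sum is 108 - 90 = 18.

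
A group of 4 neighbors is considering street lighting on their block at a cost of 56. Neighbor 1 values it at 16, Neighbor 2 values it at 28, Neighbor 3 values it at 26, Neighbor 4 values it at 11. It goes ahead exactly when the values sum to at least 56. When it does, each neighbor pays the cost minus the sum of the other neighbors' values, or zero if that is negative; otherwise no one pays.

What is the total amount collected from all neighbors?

4

Total value 81 ≥ cost 56, so it is built.
Neighbor 1: others sum to 65; max(0, 56 - 65) = 0.
Neighbor 2: others sum to 53; max(0, 56 - 53) = 3.
Neighbor 3: others sum to 55; max(0, 56 - 55) = 1.
Neighbor 4: others sum to 70; max(0, 56 - 70) = 0.
Total collected = 0 + 3 + 1 + 0 = 4.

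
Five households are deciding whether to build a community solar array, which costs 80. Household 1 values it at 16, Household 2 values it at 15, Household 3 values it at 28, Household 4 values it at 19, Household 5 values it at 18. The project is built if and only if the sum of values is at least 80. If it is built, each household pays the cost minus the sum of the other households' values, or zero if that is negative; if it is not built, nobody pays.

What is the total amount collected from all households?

Total value 96 ≥ cost 80, so it is built.
Household 1: others sum to 80; max(0, 80 - 80) = 0.
Household 2: others sum to 81; max(0, 80 - 81) = 0.
Household 3: others sum to 68; max(0, 80 - 68) = 12.
Household 4: others sum to 77; max(0, 80 - 77) = 3.
Household 5: others sum to 78; max(0, 80 - 78) = 2.
Total collected = 0 + 0 + 12 + 3 + 2 = 17.

17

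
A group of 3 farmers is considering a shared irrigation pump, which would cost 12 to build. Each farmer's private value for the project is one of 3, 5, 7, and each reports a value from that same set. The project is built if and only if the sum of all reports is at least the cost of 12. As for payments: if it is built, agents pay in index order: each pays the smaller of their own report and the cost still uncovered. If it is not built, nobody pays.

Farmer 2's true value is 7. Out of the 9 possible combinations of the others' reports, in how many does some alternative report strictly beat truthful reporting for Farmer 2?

8

Others report (3, 5): truth gives 0; report 5 gives 2 > 0. Violating.
Others report (3, 7): truth gives 0; report 3 gives 4 > 0. Violating.
Others report (5, 3): truth gives 0; report 5 gives 2 > 0. Violating.
Others report (5, 5): truth gives 0; report 3 gives 4 > 0. Violating.
Others report (3, 3): truth gives 0; no alternative beats it.
(Checking all 9 profiles: 8 have a profitable deviation, 1 does not.)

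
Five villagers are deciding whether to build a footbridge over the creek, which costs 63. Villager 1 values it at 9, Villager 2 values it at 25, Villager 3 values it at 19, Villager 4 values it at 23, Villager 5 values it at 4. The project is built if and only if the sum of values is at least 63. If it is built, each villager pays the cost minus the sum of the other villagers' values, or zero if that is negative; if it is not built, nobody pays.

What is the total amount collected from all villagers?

16

Total value 80 ≥ cost 63, so it is built.
Villager 1: others sum to 71; max(0, 63 - 71) = 0.
Villager 2: others sum to 55; max(0, 63 - 55) = 8.
Villager 3: others sum to 61; max(0, 63 - 61) = 2.
Villager 4: others sum to 57; max(0, 63 - 57) = 6.
Villager 5: others sum to 76; max(0, 63 - 76) = 0.
Total collected = 0 + 8 + 2 + 6 + 0 = 16.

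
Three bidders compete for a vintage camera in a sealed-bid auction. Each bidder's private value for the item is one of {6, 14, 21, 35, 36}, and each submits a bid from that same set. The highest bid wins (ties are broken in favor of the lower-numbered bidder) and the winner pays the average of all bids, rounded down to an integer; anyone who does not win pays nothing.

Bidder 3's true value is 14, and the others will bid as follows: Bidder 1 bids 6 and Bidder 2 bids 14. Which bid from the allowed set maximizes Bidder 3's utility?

Bid 6: loses, pays 0, utility 0.
Bid 14: loses, pays 0, utility 0.
Bid 21: wins, pays 13, utility 14 - 13 = 1.
Bid 35: wins, pays 18, utility 14 - 18 = -4.
Bid 36: wins, pays 18, utility 14 - 18 = -4.
The best choice is 21 with utility 1.

21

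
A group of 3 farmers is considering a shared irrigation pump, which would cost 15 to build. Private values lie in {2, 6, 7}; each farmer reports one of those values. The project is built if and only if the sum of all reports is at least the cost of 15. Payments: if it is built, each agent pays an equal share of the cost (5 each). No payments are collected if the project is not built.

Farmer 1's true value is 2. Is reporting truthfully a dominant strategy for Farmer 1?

Check each profile of the others' reports and compare truth against every alternative report.
Others report (2, 7): truth gives 0, best alternative gives -3.
Others report (6, 6): truth gives 0, best alternative gives -3.
Others report (7, 2): truth gives 0, best alternative gives -3.
Others report (6, 7): truth gives -3, best alternative gives -3.
Others report (7, 6): truth gives -3, best alternative gives -3.
Others report (7, 7): truth gives -3, best alternative gives -3.
(Remaining 3 profiles checked similarly; truth is weakly best in each.)
In every case the truthful report is at least as good as any alternative, so it is a dominant strategy.

Yes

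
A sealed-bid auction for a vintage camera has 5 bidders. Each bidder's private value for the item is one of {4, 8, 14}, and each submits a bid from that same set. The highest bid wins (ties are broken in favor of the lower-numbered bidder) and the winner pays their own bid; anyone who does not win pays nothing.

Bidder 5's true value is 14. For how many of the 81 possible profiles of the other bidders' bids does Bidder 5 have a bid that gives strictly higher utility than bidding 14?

Others bid (4, 4, 4, 4): truth gives 0; bid 8 gives 6 > 0. Violating.
Others bid (4, 4, 4, 8): truth gives 0; no alternative beats it.
Others bid (4, 4, 4, 14): truth gives 0; no alternative beats it.
(Checking all 81 profiles: 1 has a profitable deviation, 80 do not.)

1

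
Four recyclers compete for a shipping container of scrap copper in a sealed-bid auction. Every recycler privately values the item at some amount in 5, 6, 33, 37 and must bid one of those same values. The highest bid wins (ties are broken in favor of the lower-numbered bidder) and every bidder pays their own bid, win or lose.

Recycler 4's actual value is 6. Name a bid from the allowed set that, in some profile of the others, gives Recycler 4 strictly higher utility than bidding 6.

Suppose Recycler 1 bids 5, Recycler 2 bids 5 and Recycler 3 bids 6.
Bid 6: loses but pays 6, utility -6.
Bid 5: loses but pays 5, utility -5.
So bidding 5 beats truth here (-5 > -6).

5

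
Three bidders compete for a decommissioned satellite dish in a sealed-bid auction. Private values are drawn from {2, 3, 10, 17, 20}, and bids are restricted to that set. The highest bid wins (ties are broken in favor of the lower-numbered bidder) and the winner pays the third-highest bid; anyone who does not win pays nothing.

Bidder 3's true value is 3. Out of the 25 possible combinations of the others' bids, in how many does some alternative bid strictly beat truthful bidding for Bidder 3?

Others bid (2, 3): truth gives 0; bid 10 gives 1 > 0. Violating.
Others bid (2, 10): truth gives 0; bid 17 gives 1 > 0. Violating.
Others bid (2, 17): truth gives 0; bid 20 gives 1 > 0. Violating.
Others bid (3, 2): truth gives 0; bid 10 gives 1 > 0. Violating.
Others bid (2, 2): truth gives 1; no alternative beats it.
Others bid (2, 20): truth gives 0; no alternative beats it.
(Checking all 25 profiles: 6 have a profitable deviation, 19 do not.)

6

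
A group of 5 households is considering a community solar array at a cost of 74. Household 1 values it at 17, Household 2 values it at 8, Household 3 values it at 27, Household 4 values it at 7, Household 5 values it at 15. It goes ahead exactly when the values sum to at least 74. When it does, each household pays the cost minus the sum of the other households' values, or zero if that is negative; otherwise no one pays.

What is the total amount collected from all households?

74

Total value 74 ≥ cost 74, so it is built.
Household 1: others sum to 57; max(0, 74 - 57) = 17.
Household 2: others sum to 66; max(0, 74 - 66) = 8.
Household 3: others sum to 47; max(0, 74 - 47) = 27.
Household 4: others sum to 67; max(0, 74 - 67) = 7.
Household 5: others sum to 59; max(0, 74 - 59) = 15.
Total collected = 17 + 8 + 27 + 7 + 15 = 74.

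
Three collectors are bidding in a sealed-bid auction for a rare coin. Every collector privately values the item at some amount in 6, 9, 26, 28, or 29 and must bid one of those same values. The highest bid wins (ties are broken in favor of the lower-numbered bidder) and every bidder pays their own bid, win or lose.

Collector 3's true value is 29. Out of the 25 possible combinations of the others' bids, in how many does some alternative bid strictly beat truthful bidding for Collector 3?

Others bid (6, 6): truth gives 0; bid 9 gives 20 > 0. Violating.
Others bid (6, 9): truth gives 0; bid 26 gives 3 > 0. Violating.
Others bid (6, 26): truth gives 0; bid 28 gives 1 > 0. Violating.
Others bid (6, 29): truth gives -29; bid 6 gives -6 > -29. Violating.
Others bid (6, 28): truth gives 0; no alternative beats it.
Others bid (9, 28): truth gives 0; no alternative beats it.
(Checking all 25 profiles: 18 have a profitable deviation, 7 do not.)

18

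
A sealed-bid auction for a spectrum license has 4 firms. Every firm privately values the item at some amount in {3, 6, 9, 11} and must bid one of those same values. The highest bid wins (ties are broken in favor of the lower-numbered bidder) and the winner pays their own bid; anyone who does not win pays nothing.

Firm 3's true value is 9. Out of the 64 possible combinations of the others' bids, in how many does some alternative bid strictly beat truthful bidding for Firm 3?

Others bid (3, 3, 3): truth gives 0; bid 6 gives 3 > 0. Violating.
Others bid (3, 3, 6): truth gives 0; bid 6 gives 3 > 0. Violating.
Others bid (3, 3, 9): truth gives 0; no alternative beats it.
Others bid (3, 3, 11): truth gives 0; no alternative beats it.
(Checking all 64 profiles: 2 have a profitable deviation, 62 do not.)

2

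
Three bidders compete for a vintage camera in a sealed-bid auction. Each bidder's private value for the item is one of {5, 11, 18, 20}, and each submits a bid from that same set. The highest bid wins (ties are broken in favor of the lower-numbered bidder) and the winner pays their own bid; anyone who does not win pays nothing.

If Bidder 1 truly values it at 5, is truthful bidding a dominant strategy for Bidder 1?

Yes

Check each profile of the others' bids and compare truth against every alternative bid.
Others bid (5, 5): truth gives 0, best alternative gives -6.
Others bid (5, 11): truth gives 0, best alternative gives -6.
Others bid (11, 5): truth gives 0, best alternative gives -6.
Others bid (11, 11): truth gives 0, best alternative gives -6.
Others bid (5, 18): truth gives 0, best alternative gives 0.
Others bid (5, 20): truth gives 0, best alternative gives 0.
(Remaining 10 profiles checked similarly; truth is weakly best in each.)
In every case the truthful bid is at least as good as any alternative, so it is a dominant strategy.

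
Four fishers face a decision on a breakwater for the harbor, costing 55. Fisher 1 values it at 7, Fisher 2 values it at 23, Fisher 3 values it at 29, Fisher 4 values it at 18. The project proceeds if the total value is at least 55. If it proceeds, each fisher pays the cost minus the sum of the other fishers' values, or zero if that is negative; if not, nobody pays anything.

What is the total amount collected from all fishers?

8

Total value 77 ≥ cost 55, so it is built.
Fisher 1: others sum to 70; max(0, 55 - 70) = 0.
Fisher 2: others sum to 54; max(0, 55 - 54) = 1.
Fisher 3: others sum to 48; max(0, 55 - 48) = 7.
Fisher 4: others sum to 59; max(0, 55 - 59) = 0.
Total collected = 0 + 1 + 7 + 0 = 8.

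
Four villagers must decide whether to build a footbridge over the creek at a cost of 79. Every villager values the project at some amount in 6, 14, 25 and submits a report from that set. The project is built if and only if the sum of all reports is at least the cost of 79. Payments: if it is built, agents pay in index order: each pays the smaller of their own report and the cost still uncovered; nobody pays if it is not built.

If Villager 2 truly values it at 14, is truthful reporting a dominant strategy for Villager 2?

Consider the case where Villager 1 reports 25, Villager 3 reports 25 and Villager 4 reports 25.
Truthful report 14: project built, pays 14, utility 14 - 14 = 0.
Report 6 instead: project built, pays 6, utility 14 - 6 = 8.
Since 8 > 0, reporting 6 is strictly better here, so truthful reporting is not dominant.

No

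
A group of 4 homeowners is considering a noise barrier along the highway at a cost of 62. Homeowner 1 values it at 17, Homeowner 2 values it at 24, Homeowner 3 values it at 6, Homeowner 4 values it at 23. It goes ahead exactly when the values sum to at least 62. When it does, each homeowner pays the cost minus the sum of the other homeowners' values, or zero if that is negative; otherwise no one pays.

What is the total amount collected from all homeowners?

Total value 70 ≥ cost 62, so it is built.
Homeowner 1: others sum to 53; max(0, 62 - 53) = 9.
Homeowner 2: others sum to 46; max(0, 62 - 46) = 16.
Homeowner 3: others sum to 64; max(0, 62 - 64) = 0.
Homeowner 4: others sum to 47; max(0, 62 - 47) = 15.
Total collected = 9 + 16 + 0 + 15 = 40.

40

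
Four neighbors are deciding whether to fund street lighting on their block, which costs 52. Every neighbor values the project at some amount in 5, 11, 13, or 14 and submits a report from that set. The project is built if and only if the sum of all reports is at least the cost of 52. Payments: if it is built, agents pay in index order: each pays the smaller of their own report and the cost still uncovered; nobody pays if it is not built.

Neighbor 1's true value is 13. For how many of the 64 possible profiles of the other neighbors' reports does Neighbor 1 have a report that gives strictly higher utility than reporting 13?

4

Others report (13, 14, 14): truth gives 0; report 11 gives 2 > 0. Violating.
Others report (14, 13, 14): truth gives 0; report 11 gives 2 > 0. Violating.
Others report (14, 14, 13): truth gives 0; report 11 gives 2 > 0. Violating.
Others report (14, 14, 14): truth gives 0; report 11 gives 2 > 0. Violating.
Others report (5, 5, 5): truth gives 0; no alternative beats it.
Others report (5, 5, 11): truth gives 0; no alternative beats it.
(Checking all 64 profiles: 4 have a profitable deviation, 60 do not.)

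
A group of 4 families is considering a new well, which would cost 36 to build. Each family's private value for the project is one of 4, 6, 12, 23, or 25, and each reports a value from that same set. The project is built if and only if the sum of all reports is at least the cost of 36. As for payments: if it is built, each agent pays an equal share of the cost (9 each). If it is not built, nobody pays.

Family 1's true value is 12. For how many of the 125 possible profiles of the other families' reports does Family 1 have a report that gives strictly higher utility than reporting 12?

Others report (4, 4, 4): truth gives 0; report 25 gives 3 > 0. Violating.
Others report (4, 4, 6): truth gives 0; report 23 gives 3 > 0. Violating.
Others report (4, 4, 12): truth gives 0; report 23 gives 3 > 0. Violating.
Others report (4, 6, 4): truth gives 0; report 23 gives 3 > 0. Violating.
Others report (4, 4, 23): truth gives 3; no alternative beats it.
Others report (4, 4, 25): truth gives 3; no alternative beats it.
(Checking all 125 profiles: 17 have a profitable deviation, 108 do not.)

17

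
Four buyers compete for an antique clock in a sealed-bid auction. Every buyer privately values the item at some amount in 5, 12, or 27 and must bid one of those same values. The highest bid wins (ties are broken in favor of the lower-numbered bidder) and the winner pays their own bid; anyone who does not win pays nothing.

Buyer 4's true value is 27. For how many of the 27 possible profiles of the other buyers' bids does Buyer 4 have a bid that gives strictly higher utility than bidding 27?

1

Others bid (5, 5, 5): truth gives 0; bid 12 gives 15 > 0. Violating.
Others bid (5, 5, 12): truth gives 0; no alternative beats it.
Others bid (5, 5, 27): truth gives 0; no alternative beats it.
(Checking all 27 profiles: 1 has a profitable deviation, 26 do not.)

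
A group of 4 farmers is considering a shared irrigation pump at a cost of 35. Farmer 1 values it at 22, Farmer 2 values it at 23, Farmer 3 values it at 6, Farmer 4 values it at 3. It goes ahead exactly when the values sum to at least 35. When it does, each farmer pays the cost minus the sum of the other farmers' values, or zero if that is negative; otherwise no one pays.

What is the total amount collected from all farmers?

7

Total value 54 ≥ cost 35, so it is built.
Farmer 1: others sum to 32; max(0, 35 - 32) = 3.
Farmer 2: others sum to 31; max(0, 35 - 31) = 4.
Farmer 3: others sum to 48; max(0, 35 - 48) = 0.
Farmer 4: others sum to 51; max(0, 35 - 51) = 0.
Total collected = 3 + 4 + 0 + 0 = 7.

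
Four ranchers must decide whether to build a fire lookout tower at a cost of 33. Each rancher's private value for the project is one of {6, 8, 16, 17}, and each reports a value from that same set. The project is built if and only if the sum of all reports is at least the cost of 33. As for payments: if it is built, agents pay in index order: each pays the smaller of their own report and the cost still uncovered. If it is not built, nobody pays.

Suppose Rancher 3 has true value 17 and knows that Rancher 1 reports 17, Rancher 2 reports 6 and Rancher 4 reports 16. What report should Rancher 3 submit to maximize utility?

6

Report 6: project built, pays 6, utility 17 - 6 = 11.
Report 8: project built, pays 8, utility 17 - 8 = 9.
Report 16: project built, pays 10, utility 17 - 10 = 7.
Report 17: project built, pays 10, utility 17 - 10 = 7.
The best choice is 6 with utility 11.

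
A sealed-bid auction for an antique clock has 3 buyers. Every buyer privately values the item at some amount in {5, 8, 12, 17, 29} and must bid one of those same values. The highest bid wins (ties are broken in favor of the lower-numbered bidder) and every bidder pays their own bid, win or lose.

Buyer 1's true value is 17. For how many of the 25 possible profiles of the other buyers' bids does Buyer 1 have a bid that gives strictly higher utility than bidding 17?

Others bid (5, 5): truth gives 0; bid 5 gives 12 > 0. Violating.
Others bid (5, 8): truth gives 0; bid 8 gives 9 > 0. Violating.
Others bid (5, 12): truth gives 0; bid 12 gives 5 > 0. Violating.
Others bid (5, 29): truth gives -17; bid 5 gives -5 > -17. Violating.
Others bid (5, 17): truth gives 0; no alternative beats it.
Others bid (8, 17): truth gives 0; no alternative beats it.
(Checking all 25 profiles: 18 have a profitable deviation, 7 do not.)

18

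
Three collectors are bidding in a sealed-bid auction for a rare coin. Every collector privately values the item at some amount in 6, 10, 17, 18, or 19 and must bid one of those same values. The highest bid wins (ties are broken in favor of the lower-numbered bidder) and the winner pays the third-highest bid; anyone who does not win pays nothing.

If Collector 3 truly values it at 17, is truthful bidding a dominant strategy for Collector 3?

No

Consider the case where Collector 1 bids 6 and Collector 2 bids 17.
Truthful bid 17: loses, pays 0, utility 0.
Bid 18 instead: wins, pays 6, utility 17 - 6 = 11.
Since 11 > 0, bidding 18 is strictly better here, so truthful bidding is not dominant.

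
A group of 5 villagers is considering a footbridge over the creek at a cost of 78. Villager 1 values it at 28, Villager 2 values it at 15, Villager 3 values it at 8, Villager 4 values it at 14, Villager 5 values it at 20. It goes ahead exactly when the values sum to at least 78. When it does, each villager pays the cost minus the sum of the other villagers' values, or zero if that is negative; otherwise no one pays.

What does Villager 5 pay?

13

Total value 85 ≥ cost 78, so the project is built.
The other villagers' values sum to 65.
Cost minus that sum is 78 - 65 = 13.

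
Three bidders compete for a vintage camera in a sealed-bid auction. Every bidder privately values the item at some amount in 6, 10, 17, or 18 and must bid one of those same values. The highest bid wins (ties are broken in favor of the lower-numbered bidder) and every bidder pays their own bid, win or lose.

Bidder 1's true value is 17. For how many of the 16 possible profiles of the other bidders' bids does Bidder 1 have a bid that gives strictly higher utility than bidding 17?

Others bid (6, 6): truth gives 0; bid 6 gives 11 > 0. Violating.
Others bid (6, 10): truth gives 0; bid 10 gives 7 > 0. Violating.
Others bid (6, 18): truth gives -17; bid 18 gives -1 > -17. Violating.
Others bid (10, 6): truth gives 0; bid 10 gives 7 > 0. Violating.
Others bid (6, 17): truth gives 0; no alternative beats it.
Others bid (10, 17): truth gives 0; no alternative beats it.
(Checking all 16 profiles: 11 have a profitable deviation, 5 do not.)

11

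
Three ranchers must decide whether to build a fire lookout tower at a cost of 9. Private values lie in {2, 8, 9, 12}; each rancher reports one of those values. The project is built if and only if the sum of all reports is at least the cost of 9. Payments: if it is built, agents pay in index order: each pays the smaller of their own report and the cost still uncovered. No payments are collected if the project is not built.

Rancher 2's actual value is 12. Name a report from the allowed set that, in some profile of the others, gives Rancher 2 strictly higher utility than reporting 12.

Suppose Rancher 1 reports 2 and Rancher 3 reports 8.
Report 12: project built, pays 7, utility 12 - 7 = 5.
Report 2: project built, pays 2, utility 12 - 2 = 10.
So reporting 2 beats truth here (10 > 5).

2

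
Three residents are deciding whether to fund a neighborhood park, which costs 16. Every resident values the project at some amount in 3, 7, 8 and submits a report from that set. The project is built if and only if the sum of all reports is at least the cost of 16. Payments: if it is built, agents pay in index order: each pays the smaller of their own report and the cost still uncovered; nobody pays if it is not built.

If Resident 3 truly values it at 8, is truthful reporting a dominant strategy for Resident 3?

Check each profile of the others' reports and compare truth against every alternative report.
Others report (8, 8): truth gives 8, best alternative gives 8.
Others report (7, 8): truth gives 7, best alternative gives 7.
Others report (8, 7): truth gives 7, best alternative gives 7.
Others report (7, 7): truth gives 6, best alternative gives 6.
Others report (3, 8): truth gives 3, best alternative gives 3.
Others report (8, 3): truth gives 3, best alternative gives 3.
(Remaining 3 profiles checked similarly; truth is weakly best in each.)
In every case the truthful report is at least as good as any alternative, so it is a dominant strategy.

Yes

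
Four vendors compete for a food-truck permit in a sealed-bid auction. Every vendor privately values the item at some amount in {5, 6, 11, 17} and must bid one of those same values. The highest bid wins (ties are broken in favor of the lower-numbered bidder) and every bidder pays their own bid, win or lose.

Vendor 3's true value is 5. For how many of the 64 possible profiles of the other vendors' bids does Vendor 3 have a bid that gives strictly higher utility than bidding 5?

2

Others bid (5, 5, 5): truth gives -5; bid 6 gives -1 > -5. Violating.
Others bid (5, 5, 6): truth gives -5; bid 6 gives -1 > -5. Violating.
Others bid (5, 5, 11): truth gives -5; no alternative beats it.
Others bid (5, 5, 17): truth gives -5; no alternative beats it.
(Checking all 64 profiles: 2 have a profitable deviation, 62 do not.)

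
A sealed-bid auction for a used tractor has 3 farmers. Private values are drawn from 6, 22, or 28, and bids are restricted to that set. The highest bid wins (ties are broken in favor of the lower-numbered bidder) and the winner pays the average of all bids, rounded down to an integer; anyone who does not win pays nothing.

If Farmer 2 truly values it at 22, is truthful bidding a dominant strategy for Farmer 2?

Consider the case where Farmer 1 bids 6 and Farmer 3 bids 28.
Truthful bid 22: loses, pays 0, utility 0.
Bid 28 instead: wins, pays 20, utility 22 - 20 = 2.
Since 2 > 0, bidding 28 is strictly better here, so truthful bidding is not dominant.

No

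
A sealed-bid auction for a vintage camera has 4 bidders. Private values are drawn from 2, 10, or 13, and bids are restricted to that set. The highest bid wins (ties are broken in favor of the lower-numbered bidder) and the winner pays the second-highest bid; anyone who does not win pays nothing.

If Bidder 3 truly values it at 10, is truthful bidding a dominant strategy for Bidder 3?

Yes

Check each profile of the others' bids and compare truth against every alternative bid.
Others bid (2, 2, 2): truth gives 8, best alternative gives 8.
Others bid (2, 2, 10): truth gives 0, best alternative gives 0.
Others bid (2, 2, 13): truth gives 0, best alternative gives 0.
Others bid (2, 10, 2): truth gives 0, best alternative gives 0.
Others bid (2, 10, 10): truth gives 0, best alternative gives 0.
Others bid (2, 10, 13): truth gives 0, best alternative gives 0.
(Remaining 21 profiles checked similarly; truth is weakly best in each.)
In every case the truthful bid is at least as good as any alternative, so it is a dominant strategy.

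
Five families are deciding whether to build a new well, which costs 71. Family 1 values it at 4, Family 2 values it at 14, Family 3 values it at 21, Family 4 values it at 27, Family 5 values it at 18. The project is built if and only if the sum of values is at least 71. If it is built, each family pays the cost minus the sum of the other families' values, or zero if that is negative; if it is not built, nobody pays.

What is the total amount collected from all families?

Total value 84 ≥ cost 71, so it is built.
Family 1: others sum to 80; max(0, 71 - 80) = 0.
Family 2: others sum to 70; max(0, 71 - 70) = 1.
Family 3: others sum to 63; max(0, 71 - 63) = 8.
Family 4: others sum to 57; max(0, 71 - 57) = 14.
Family 5: others sum to 66; max(0, 71 - 66) = 5.
Total collected = 0 + 1 + 8 + 14 + 5 = 28.

28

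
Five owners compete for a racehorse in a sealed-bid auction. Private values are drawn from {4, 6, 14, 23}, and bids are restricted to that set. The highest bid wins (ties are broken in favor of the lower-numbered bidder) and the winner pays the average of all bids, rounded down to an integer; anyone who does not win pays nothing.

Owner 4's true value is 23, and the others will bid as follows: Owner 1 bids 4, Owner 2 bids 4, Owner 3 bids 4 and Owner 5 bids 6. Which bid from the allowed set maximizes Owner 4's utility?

Bid 4: loses, pays 0, utility 0.
Bid 6: wins, pays 4, utility 23 - 4 = 19.
Bid 14: wins, pays 6, utility 23 - 6 = 17.
Bid 23: wins, pays 8, utility 23 - 8 = 15.
The best choice is 6 with utility 19.

6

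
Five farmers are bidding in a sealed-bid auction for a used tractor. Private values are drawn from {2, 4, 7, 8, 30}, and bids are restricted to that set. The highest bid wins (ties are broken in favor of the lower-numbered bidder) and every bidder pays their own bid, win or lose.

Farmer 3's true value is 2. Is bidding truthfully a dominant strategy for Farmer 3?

Check each profile of the others' bids and compare truth against every alternative bid.
Others bid (2, 2, 2, 7): truth gives -2, best alternative gives -4.
Others bid (2, 2, 2, 8): truth gives -2, best alternative gives -4.
Others bid (2, 2, 2, 30): truth gives -2, best alternative gives -4.
Others bid (2, 2, 4, 7): truth gives -2, best alternative gives -4.
Others bid (2, 2, 4, 8): truth gives -2, best alternative gives -4.
Others bid (2, 2, 4, 30): truth gives -2, best alternative gives -4.
(Remaining 619 profiles checked similarly; truth is weakly best in each.)
In every case the truthful bid is at least as good as any alternative, so it is a dominant strategy.

Yes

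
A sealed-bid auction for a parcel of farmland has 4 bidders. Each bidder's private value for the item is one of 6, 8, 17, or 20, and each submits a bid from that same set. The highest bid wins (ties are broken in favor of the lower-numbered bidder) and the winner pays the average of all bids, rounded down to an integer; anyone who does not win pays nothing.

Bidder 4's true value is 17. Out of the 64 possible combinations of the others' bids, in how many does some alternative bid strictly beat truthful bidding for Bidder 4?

Others bid (6, 6, 6): truth gives 9; bid 8 gives 11 > 9. Violating.
Others bid (6, 6, 17): truth gives 0; bid 20 gives 5 > 0. Violating.
Others bid (6, 8, 17): truth gives 0; bid 20 gives 5 > 0. Violating.
Others bid (6, 17, 6): truth gives 0; bid 20 gives 5 > 0. Violating.
Others bid (6, 6, 8): truth gives 8; no alternative beats it.
Others bid (6, 6, 20): truth gives 0; no alternative beats it.
(Checking all 64 profiles: 19 have a profitable deviation, 45 do not.)

19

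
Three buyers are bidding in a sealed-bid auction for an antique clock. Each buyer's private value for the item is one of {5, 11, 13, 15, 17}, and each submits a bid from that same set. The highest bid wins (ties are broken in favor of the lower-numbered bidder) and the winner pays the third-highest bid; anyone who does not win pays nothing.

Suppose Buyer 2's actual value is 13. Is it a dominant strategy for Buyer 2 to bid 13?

Consider the case where Buyer 1 bids 5 and Buyer 3 bids 15.
Truthful bid 13: loses, pays 0, utility 0.
Bid 15 instead: wins, pays 5, utility 13 - 5 = 8.
Since 8 > 0, bidding 15 is strictly better here, so truthful bidding is not dominant.

No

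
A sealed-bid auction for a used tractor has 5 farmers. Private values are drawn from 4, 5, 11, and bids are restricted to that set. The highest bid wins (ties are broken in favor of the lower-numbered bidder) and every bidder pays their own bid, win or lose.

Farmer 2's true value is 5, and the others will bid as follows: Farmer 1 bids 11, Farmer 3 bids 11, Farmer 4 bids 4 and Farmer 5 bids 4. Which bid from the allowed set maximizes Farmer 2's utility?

Bid 4: loses but pays 4, utility -4.
Bid 5: loses but pays 5, utility -5.
Bid 11: loses but pays 11, utility -11.
The best choice is 4 with utility -4.

4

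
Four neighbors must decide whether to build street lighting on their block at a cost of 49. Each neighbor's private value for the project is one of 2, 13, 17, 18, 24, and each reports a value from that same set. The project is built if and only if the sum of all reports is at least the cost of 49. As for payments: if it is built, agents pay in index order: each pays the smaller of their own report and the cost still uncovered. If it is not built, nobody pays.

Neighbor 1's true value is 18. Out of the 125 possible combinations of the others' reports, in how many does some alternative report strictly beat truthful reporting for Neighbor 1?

109

Others report (2, 13, 17): truth gives 0; report 17 gives 1 > 0. Violating.
Others report (2, 13, 18): truth gives 0; report 17 gives 1 > 0. Violating.
Others report (2, 13, 24): truth gives 0; report 13 gives 5 > 0. Violating.
Others report (2, 17, 13): truth gives 0; report 17 gives 1 > 0. Violating.
Others report (2, 2, 2): truth gives 0; no alternative beats it.
Others report (2, 2, 13): truth gives 0; no alternative beats it.
(Checking all 125 profiles: 109 have a profitable deviation, 16 do not.)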